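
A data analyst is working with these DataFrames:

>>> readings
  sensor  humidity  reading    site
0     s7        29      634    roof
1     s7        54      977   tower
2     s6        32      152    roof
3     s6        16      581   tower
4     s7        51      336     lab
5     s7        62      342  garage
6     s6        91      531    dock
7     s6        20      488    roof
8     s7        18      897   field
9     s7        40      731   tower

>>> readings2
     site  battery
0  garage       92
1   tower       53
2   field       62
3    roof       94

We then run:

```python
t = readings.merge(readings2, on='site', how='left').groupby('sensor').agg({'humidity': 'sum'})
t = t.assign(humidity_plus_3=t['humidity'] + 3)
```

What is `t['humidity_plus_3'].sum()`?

419

merge on 'site' (how='left') → 10 rows:
  sensor  humidity  reading    site  battery
0     s7        29      634    roof     94.0
1     s7        54      977   tower     53.0
2     s6        32      152    roof     94.0
3     s6        16      581   tower     53.0
4     s7        51      336     lab      NaN
5     s7        62      342  garage     92.0
6     s6        91      531    dock      NaN
7     s6        20      488    roof     94.0
8     s7        18      897   field     62.0
9     s7        40      731   tower     53.0
group by sensor, sum of humidity:
        humidity
sensor          
s6           159
s7           254
add column humidity_plus_3 = t['humidity'] + 3:
        humidity  humidity_plus_3
sensor                           
s6           159              162
s7           254              257
Taking the sum of column 'humidity_plus_3' gives 419.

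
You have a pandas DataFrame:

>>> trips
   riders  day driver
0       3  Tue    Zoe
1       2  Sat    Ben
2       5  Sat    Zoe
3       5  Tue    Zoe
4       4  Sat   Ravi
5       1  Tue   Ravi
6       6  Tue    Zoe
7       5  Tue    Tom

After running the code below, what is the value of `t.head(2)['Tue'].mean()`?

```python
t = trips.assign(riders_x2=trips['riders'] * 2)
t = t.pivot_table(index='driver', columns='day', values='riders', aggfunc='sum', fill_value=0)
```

add column riders_x2 = trips['riders'] * 2:
   riders  day driver  riders_x2
0       3  Tue    Zoe          6
1       2  Sat    Ben          4
2       5  Sat    Zoe         10
3       5  Tue    Zoe         10
4       4  Sat   Ravi          8
5       1  Tue   Ravi          2
6       6  Tue    Zoe         12
7       5  Tue    Tom         10
pivot: rows=driver, cols=day, sum(riders):
day     Sat  Tue
driver          
Ben       2    0
Ravi      4    1
Tom       0    5
Zoe       5   14
take first 2 rows:
day     Sat  Tue
driver          
Ben       2    0
Ravi      4    1
Reading off the mean of column 'Tue', we get 0.5.

0.5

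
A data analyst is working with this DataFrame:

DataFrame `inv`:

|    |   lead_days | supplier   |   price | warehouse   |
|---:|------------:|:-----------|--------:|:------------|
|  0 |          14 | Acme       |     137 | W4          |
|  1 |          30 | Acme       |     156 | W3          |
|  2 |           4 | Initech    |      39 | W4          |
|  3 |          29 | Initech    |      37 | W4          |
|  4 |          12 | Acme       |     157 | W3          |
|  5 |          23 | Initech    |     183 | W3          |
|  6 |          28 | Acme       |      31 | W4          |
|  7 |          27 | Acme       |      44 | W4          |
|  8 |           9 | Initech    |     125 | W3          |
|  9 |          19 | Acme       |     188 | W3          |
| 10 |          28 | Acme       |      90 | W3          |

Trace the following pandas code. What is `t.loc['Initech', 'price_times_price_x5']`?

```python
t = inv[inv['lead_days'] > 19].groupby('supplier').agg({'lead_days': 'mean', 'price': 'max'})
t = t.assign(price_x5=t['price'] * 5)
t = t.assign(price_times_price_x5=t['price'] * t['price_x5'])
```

filter rows where lead_days > 19:
    lead_days supplier  price warehouse
1          30     Acme    156        W3
3          29  Initech     37        W4
5          23  Initech    183        W3
6          28     Acme     31        W4
7          27     Acme     44        W4
10         28     Acme     90        W3
group by supplier: mean(lead_days), max(price):
          lead_days  price
supplier                  
Acme          28.25    156
Initech       26.00    183
add column price_x5 = t['price'] * 5:
          lead_days  price  price_x5
supplier                            
Acme          28.25    156       780
Initech       26.00    183       915
add column price_times_price_x5 = t['price'] * t['price_x5']:
          lead_days  price  price_x5  price_times_price_x5
supplier                                                  
Acme          28.25    156       780                121680
Initech       26.00    183       915                167445
The value at row 'Initech', column 'price_times_price_x5' is 167445.

167445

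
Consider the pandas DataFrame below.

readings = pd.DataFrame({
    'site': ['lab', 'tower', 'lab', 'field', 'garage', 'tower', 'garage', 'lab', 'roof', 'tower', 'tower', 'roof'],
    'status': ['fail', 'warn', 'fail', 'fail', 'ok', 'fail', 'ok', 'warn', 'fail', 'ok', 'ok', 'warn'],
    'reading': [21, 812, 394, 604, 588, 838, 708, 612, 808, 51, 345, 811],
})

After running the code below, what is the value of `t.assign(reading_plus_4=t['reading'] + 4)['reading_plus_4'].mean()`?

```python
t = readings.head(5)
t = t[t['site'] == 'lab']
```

take first 5 rows:
     site status  reading
0     lab   fail       21
1   tower   warn      812
2     lab   fail      394
3   field   fail      604
4  garage     ok      588
filter rows where site == 'lab':
  site status  reading
0  lab   fail       21
2  lab   fail      394
add column reading_plus_4 = t['reading'] + 4:
  site status  reading  reading_plus_4
0  lab   fail       21              25
2  lab   fail      394             398
The mean of column 'reading_plus_4' is 211.5.

211.5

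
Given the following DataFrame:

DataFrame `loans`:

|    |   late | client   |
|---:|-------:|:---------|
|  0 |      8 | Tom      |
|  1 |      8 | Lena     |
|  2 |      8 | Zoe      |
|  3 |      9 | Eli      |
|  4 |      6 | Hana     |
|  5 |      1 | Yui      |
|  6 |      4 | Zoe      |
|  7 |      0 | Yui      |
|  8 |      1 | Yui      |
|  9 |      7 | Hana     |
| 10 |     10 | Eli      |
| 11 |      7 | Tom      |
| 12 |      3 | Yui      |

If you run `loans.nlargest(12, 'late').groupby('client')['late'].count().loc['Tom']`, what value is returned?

take 12 rows with largest late:
    late client
10    10    Eli
3      9    Eli
0      8    Tom
1      8   Lena
2      8    Zoe
9      7   Hana
11     7    Tom
4      6   Hana
6      4    Zoe
12     3    Yui
5      1    Yui
8      1    Yui
group by client, count of late:
client
Eli     2
Hana    2
Lena    1
Tom     2
Yui     3
Zoe     2
Name: late, dtype: int64

2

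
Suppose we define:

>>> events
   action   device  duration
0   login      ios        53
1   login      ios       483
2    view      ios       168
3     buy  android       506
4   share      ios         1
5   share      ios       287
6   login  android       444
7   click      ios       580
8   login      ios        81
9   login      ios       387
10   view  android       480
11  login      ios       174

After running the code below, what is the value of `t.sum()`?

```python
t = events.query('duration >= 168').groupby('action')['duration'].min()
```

1715

filter rows where duration >= 168:
   action   device  duration
1   login      ios       483
2    view      ios       168
3     buy  android       506
5   share      ios       287
6   login  android       444
7   click      ios       580
9   login      ios       387
10   view  android       480
11  login      ios       174
group by action, min of duration:
action
buy      506
click    580
login    174
share    287
view     168
Name: duration, dtype: int64
The sum of the resulting series is 1715.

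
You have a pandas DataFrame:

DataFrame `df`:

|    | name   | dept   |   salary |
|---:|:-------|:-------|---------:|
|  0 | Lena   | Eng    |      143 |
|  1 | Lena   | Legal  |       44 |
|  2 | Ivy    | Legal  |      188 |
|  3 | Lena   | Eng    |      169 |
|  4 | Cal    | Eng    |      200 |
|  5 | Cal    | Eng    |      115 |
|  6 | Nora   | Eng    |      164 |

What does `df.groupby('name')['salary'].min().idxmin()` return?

group by name, min of salary:
name
Cal     115
Ivy     188
Lena     44
Nora    164
Name: salary, dtype: int64

Lena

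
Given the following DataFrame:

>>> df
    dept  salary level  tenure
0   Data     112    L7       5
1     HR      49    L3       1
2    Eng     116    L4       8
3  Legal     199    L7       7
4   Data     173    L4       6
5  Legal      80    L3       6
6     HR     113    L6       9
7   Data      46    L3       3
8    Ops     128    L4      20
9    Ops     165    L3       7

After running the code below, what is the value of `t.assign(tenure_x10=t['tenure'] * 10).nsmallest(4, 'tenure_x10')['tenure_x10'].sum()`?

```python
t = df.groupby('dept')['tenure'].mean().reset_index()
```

241.666666667

group by dept, mean of tenure:
dept
Data      4.666667
Eng       8.000000
HR        5.000000
Legal     6.500000
Ops      13.500000
Name: tenure, dtype: float64
reset_index():
    dept     tenure
0   Data   4.666667
1    Eng   8.000000
2     HR   5.000000
3  Legal   6.500000
4    Ops  13.500000
add column tenure_x10 = t['tenure'] * 10:
    dept     tenure  tenure_x10
0   Data   4.666667   46.666667
1    Eng   8.000000   80.000000
2     HR   5.000000   50.000000
3  Legal   6.500000   65.000000
4    Ops  13.500000  135.000000
take 4 rows with smallest tenure_x10:
    dept    tenure  tenure_x10
0   Data  4.666667   46.666667
2     HR  5.000000   50.000000
3  Legal  6.500000   65.000000
1    Eng  8.000000   80.000000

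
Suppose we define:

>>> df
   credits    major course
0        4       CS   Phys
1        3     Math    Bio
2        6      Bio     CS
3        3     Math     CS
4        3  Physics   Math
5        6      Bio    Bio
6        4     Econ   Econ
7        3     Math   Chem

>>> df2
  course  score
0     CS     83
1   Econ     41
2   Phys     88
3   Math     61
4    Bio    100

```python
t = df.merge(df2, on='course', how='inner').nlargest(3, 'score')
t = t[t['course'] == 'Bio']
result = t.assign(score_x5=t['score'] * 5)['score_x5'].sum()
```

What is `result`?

1000

merge on 'course' (how='inner') → 7 rows:
   credits    major course  score
0        4       CS   Phys     88
1        3     Math    Bio    100
2        6      Bio     CS     83
3        3     Math     CS     83
4        3  Physics   Math     61
5        6      Bio    Bio    100
6        4     Econ   Econ     41
take 3 rows with largest score:
   credits major course  score
1        3  Math    Bio    100
5        6   Bio    Bio    100
0        4    CS   Phys     88
filter rows where course == 'Bio':
   credits major course  score
1        3  Math    Bio    100
5        6   Bio    Bio    100
add column score_x5 = t['score'] * 5:
   credits major course  score  score_x5
1        3  Math    Bio    100       500
5        6   Bio    Bio    100       500
sum of column 'score_x5' → 1000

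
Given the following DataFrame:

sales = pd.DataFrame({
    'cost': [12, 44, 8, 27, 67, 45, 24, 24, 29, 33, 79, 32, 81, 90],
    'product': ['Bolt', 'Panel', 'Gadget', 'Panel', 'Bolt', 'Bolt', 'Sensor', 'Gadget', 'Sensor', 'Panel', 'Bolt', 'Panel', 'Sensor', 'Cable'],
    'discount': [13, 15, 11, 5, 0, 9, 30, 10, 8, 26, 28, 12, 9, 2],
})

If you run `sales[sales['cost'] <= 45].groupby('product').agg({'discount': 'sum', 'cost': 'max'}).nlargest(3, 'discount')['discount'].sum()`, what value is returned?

filter rows where cost <= 45:
    cost product  discount
0     12    Bolt        13
1     44   Panel        15
2      8  Gadget        11
3     27   Panel         5
5     45    Bolt         9
6     24  Sensor        30
7     24  Gadget        10
8     29  Sensor         8
9     33   Panel        26
11    32   Panel        12
group by product: sum(discount), max(cost):
         discount  cost
product                
Bolt           22    45
Gadget         21    24
Panel          58    44
Sensor         38    29
take 3 rows with largest discount:
         discount  cost
product                
Panel          58    44
Sensor         38    29
Bolt           22    45
Finally, sum of column 'discount' = 118.

118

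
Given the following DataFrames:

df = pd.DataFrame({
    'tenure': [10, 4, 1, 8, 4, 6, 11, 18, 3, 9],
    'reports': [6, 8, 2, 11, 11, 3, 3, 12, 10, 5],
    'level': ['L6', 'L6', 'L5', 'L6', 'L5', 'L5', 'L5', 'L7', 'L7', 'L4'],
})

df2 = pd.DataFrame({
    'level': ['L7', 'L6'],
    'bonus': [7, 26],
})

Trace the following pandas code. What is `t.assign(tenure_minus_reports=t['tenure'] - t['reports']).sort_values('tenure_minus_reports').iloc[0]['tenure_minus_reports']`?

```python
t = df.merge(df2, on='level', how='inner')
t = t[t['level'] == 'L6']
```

-4

merge on 'level' (how='inner') → 5 rows:
   tenure  reports level  bonus
0      10        6    L6     26
1       4        8    L6     26
2       8       11    L6     26
3      18       12    L7      7
4       3       10    L7      7
filter rows where level == 'L6':
   tenure  reports level  bonus
0      10        6    L6     26
1       4        8    L6     26
2       8       11    L6     26
add column tenure_minus_reports = t['tenure'] - t['reports']:
   tenure  reports level  bonus  tenure_minus_reports
0      10        6    L6     26                     4
1       4        8    L6     26                    -4
2       8       11    L6     26                    -3
sort by tenure_minus_reports:
   tenure  reports level  bonus  tenure_minus_reports
1       4        8    L6     26                    -4
2       8       11    L6     26                    -3
0      10        6    L6     26                     4
Reading off the value at position 0, column 'tenure_minus_reports', we get -4.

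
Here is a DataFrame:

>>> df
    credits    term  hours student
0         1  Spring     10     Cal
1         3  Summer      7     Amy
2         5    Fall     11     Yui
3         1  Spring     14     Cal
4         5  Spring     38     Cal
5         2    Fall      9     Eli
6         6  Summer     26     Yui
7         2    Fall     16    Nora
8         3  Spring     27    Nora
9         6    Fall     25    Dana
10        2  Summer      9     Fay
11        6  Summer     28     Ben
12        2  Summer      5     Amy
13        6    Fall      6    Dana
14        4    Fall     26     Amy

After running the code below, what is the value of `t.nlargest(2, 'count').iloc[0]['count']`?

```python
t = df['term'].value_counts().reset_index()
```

6

value_counts of term:
term
Fall      6
Summer    5
Spring    4
Name: count, dtype: int64
reset_index():
     term  count
0    Fall      6
1  Summer      5
2  Spring      4
take 2 rows with largest count:
     term  count
0    Fall      6
1  Summer      5
Hence 6.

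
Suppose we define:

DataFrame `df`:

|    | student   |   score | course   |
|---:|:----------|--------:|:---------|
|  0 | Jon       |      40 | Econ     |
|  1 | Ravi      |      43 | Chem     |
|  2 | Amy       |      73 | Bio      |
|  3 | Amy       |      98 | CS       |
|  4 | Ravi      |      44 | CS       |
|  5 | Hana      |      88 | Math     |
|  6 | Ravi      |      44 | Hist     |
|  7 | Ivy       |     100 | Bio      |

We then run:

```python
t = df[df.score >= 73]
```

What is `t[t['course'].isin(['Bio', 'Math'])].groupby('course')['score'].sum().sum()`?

filter rows where score >= 73:
  student  score course
2     Amy     73    Bio
3     Amy     98     CS
5    Hana     88   Math
7     Ivy    100    Bio
filter rows where course in ['Bio', 'Math']:
  student  score course
2     Amy     73    Bio
5    Hana     88   Math
7     Ivy    100    Bio
group by course, sum of score:
course
Bio     173
Math     88
Name: score, dtype: int64
Taking the sum of the resulting series gives 261.

261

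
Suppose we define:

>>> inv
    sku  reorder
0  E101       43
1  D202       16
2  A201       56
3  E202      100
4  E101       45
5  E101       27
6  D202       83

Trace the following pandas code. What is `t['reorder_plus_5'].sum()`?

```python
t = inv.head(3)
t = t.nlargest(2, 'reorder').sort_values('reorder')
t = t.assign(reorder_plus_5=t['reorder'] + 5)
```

take first 3 rows:
    sku  reorder
0  E101       43
1  D202       16
2  A201       56
take 2 rows with largest reorder:
    sku  reorder
2  A201       56
0  E101       43
sort by reorder:
    sku  reorder
0  E101       43
2  A201       56
add column reorder_plus_5 = t['reorder'] + 5:
    sku  reorder  reorder_plus_5
0  E101       43              48
2  A201       56              61
Reading off the sum of column 'reorder_plus_5', we get 109.

109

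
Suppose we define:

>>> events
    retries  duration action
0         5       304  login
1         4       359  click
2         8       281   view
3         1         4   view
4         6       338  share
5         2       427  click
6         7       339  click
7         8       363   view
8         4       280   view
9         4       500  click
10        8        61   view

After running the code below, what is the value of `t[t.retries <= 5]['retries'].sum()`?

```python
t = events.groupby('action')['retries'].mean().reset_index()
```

group by action, mean of retries:
action
click    4.25
login    5.00
share    6.00
view     5.80
Name: retries, dtype: float64
reset_index():
  action  retries
0  click     4.25
1  login     5.00
2  share     6.00
3   view     5.80
filter rows where retries <= 5:
  action  retries
0  click     4.25
1  login     5.00
Hence 9.25.

9.25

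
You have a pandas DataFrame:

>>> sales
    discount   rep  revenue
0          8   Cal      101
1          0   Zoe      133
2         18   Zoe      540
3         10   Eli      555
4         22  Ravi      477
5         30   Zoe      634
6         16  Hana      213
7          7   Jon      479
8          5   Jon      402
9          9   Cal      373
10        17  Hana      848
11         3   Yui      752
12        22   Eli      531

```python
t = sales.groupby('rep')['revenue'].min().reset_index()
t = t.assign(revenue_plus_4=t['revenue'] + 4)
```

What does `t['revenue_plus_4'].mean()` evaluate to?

group by rep, min of revenue:
rep
Cal     101
Eli     531
Hana    213
Jon     402
Ravi    477
Yui     752
Zoe     133
Name: revenue, dtype: int64
reset_index():
    rep  revenue
0   Cal      101
1   Eli      531
2  Hana      213
3   Jon      402
4  Ravi      477
5   Yui      752
6   Zoe      133
add column revenue_plus_4 = t['revenue'] + 4:
    rep  revenue  revenue_plus_4
0   Cal      101             105
1   Eli      531             535
2  Hana      213             217
3   Jon      402             406
4  Ravi      477             481
5   Yui      752             756
6   Zoe      133             137
The mean of column 'revenue_plus_4' is 376.714285714.

376.714285714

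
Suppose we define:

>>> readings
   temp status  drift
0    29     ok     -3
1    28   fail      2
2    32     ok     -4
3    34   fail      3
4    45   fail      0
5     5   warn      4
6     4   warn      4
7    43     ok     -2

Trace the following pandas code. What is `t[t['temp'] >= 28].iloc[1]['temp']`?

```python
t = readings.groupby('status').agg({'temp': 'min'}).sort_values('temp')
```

group by status, min of temp:
        temp
status      
fail      28
ok        29
warn       4
sort by temp:
        temp
status      
warn       4
fail      28
ok        29
filter rows where temp >= 28:
        temp
status      
fail      28
ok        29
The value at position 1, column 'temp' is 29.

29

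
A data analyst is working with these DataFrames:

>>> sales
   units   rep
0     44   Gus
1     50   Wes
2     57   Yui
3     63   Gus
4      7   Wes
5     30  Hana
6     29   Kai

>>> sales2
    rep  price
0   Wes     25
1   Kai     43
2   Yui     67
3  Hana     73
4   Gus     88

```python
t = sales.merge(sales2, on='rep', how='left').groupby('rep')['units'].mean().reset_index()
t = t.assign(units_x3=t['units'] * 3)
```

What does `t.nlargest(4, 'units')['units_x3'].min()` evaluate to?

87.0

merge on 'rep' (how='left') → 7 rows:
   units   rep  price
0     44   Gus     88
1     50   Wes     25
2     57   Yui     67
3     63   Gus     88
4      7   Wes     25
5     30  Hana     73
6     29   Kai     43
group by rep, mean of units:
rep
Gus     53.5
Hana    30.0
Kai     29.0
Wes     28.5
Yui     57.0
Name: units, dtype: float64
reset_index():
    rep  units
0   Gus   53.5
1  Hana   30.0
2   Kai   29.0
3   Wes   28.5
4   Yui   57.0
add column units_x3 = t['units'] * 3:
    rep  units  units_x3
0   Gus   53.5     160.5
1  Hana   30.0      90.0
2   Kai   29.0      87.0
3   Wes   28.5      85.5
4   Yui   57.0     171.0
take 4 rows with largest units:
    rep  units  units_x3
4   Yui   57.0     171.0
0   Gus   53.5     160.5
1  Hana   30.0      90.0
2   Kai   29.0      87.0
Hence 87.0.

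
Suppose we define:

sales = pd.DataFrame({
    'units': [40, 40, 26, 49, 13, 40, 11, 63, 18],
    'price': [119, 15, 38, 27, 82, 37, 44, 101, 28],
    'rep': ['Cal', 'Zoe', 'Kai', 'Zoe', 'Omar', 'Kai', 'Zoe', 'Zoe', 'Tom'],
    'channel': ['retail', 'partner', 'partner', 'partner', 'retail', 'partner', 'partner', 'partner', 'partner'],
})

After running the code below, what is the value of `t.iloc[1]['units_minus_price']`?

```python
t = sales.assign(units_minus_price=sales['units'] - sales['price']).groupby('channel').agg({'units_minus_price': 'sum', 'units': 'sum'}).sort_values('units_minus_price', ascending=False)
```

add column units_minus_price = sales['units'] - sales['price']:
   units  price   rep  channel  units_minus_price
0     40    119   Cal   retail                -79
1     40     15   Zoe  partner                 25
2     26     38   Kai  partner                -12
3     49     27   Zoe  partner                 22
4     13     82  Omar   retail                -69
5     40     37   Kai  partner                  3
6     11     44   Zoe  partner                -33
7     63    101   Zoe  partner                -38
8     18     28   Tom  partner                -10
group by channel: sum(units_minus_price), sum(units):
         units_minus_price  units
channel                          
partner                -43    247
retail                -148     53
sort by units_minus_price descending:
         units_minus_price  units
channel                          
partner                -43    247
retail                -148     53
Reading off the value at position 1, column 'units_minus_price', we get -148.

-148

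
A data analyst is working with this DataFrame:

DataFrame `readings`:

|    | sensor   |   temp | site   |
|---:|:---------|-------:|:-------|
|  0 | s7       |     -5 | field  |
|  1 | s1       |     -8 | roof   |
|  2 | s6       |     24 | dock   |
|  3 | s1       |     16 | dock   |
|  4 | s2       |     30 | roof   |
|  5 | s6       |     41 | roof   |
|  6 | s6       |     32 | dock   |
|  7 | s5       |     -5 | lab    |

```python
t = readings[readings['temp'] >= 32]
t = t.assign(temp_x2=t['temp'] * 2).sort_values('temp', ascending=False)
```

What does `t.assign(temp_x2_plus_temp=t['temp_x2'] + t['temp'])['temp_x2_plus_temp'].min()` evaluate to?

filter rows where temp >= 32:
  sensor  temp  site
5     s6    41  roof
6     s6    32  dock
add column temp_x2 = t['temp'] * 2:
  sensor  temp  site  temp_x2
5     s6    41  roof       82
6     s6    32  dock       64
sort by temp descending:
  sensor  temp  site  temp_x2
5     s6    41  roof       82
6     s6    32  dock       64
add column temp_x2_plus_temp = t['temp_x2'] + t['temp']:
  sensor  temp  site  temp_x2  temp_x2_plus_temp
5     s6    41  roof       82                123
6     s6    32  dock       64                 96

96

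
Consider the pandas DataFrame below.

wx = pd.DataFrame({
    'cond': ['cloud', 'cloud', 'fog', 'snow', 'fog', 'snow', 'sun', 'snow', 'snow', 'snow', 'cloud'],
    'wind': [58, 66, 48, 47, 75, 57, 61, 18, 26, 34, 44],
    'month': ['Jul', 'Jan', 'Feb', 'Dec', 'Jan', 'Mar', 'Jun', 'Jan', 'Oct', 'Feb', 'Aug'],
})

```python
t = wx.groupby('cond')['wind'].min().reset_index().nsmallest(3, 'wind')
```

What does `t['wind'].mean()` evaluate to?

group by cond, min of wind:
cond
cloud    44
fog      48
snow     18
sun      61
Name: wind, dtype: int64
reset_index():
    cond  wind
0  cloud    44
1    fog    48
2   snow    18
3    sun    61
take 3 rows with smallest wind:
    cond  wind
2   snow    18
0  cloud    44
1    fog    48
So mean() = 36.6666666667.

36.6666666667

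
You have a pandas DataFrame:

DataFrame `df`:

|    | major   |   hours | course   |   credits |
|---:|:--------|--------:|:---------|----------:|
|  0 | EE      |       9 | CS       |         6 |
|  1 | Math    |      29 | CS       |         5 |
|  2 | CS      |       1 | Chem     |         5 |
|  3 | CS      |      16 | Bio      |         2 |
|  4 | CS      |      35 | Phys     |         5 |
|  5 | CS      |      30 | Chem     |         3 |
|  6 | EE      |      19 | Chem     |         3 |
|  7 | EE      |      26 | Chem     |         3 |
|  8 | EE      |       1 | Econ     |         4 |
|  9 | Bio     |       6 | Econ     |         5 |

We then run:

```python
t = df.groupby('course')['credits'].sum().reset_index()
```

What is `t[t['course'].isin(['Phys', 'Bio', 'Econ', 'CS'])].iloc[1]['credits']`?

group by course, sum of credits:
course
Bio      2
CS      11
Chem    14
Econ     9
Phys     5
Name: credits, dtype: int64
reset_index():
  course  credits
0    Bio        2
1     CS       11
2   Chem       14
3   Econ        9
4   Phys        5
filter rows where course in ['Phys', 'Bio', 'Econ', 'CS']:
  course  credits
0    Bio        2
1     CS       11
3   Econ        9
4   Phys        5
Finally, value at position 1, column 'credits' = 11.

11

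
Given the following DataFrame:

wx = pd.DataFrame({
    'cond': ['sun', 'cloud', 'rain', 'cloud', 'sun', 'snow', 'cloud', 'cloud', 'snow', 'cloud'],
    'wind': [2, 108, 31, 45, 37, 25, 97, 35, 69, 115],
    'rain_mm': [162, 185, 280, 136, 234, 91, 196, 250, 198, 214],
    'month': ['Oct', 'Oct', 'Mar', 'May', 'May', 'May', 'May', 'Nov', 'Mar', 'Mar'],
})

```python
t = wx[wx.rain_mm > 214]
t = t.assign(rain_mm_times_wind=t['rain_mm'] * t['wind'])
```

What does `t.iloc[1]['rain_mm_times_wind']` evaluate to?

8658

filter rows where rain_mm > 214:
    cond  wind  rain_mm month
2   rain    31      280   Mar
4    sun    37      234   May
7  cloud    35      250   Nov
add column rain_mm_times_wind = t['rain_mm'] * t['wind']:
    cond  wind  rain_mm month  rain_mm_times_wind
2   rain    31      280   Mar                8680
4    sun    37      234   May                8658
7  cloud    35      250   Nov                8750
Taking the value at position 1, column 'rain_mm_times_wind' gives 8658.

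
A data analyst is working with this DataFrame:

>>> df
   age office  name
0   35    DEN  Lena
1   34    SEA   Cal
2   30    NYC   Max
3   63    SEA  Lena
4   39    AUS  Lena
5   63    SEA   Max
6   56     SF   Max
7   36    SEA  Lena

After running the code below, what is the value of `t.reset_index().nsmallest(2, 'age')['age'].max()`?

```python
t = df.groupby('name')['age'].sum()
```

group by name, sum of age:
name
Cal      34
Lena    173
Max     149
Name: age, dtype: int64
reset_index():
   name  age
0   Cal   34
1  Lena  173
2   Max  149
take 2 rows with smallest age:
  name  age
0  Cal   34
2  Max  149

149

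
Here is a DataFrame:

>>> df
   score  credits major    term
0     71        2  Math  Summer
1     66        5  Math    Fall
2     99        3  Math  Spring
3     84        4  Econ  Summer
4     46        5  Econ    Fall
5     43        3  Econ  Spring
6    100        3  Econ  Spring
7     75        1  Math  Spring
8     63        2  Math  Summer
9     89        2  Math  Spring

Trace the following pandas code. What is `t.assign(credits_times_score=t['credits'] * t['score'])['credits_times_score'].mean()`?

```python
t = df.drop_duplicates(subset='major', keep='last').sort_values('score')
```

239.0

drop duplicate major (keep=last):
   score  credits major    term
6    100        3  Econ  Spring
9     89        2  Math  Spring
sort by score:
   score  credits major    term
9     89        2  Math  Spring
6    100        3  Econ  Spring
add column credits_times_score = t['credits'] * t['score']:
   score  credits major    term  credits_times_score
9     89        2  Math  Spring                  178
6    100        3  Econ  Spring                  300
Finally, mean of column 'credits_times_score' = 239.0.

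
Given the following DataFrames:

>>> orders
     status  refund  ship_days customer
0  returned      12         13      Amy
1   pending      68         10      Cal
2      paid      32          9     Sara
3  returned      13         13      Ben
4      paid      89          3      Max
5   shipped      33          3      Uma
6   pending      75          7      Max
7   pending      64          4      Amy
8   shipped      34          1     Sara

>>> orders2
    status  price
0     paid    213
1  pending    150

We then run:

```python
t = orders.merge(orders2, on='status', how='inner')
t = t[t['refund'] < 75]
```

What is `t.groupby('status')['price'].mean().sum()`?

363.0

merge on 'status' (how='inner') → 5 rows:
    status  refund  ship_days customer  price
0  pending      68         10      Cal    150
1     paid      32          9     Sara    213
2     paid      89          3      Max    213
3  pending      75          7      Max    150
4  pending      64          4      Amy    150
filter rows where refund < 75:
    status  refund  ship_days customer  price
0  pending      68         10      Cal    150
1     paid      32          9     Sara    213
4  pending      64          4      Amy    150
group by status, mean of price:
status
paid       213.0
pending    150.0
Name: price, dtype: float64
Finally, sum of the resulting series = 363.0.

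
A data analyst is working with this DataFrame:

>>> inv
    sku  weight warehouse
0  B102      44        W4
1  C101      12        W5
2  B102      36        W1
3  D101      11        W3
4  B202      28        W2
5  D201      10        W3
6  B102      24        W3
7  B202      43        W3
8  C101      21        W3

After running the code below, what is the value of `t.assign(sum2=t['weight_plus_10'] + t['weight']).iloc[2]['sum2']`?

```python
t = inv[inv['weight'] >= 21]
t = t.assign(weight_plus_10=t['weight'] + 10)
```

66

filter rows where weight >= 21:
    sku  weight warehouse
0  B102      44        W4
2  B102      36        W1
4  B202      28        W2
6  B102      24        W3
7  B202      43        W3
8  C101      21        W3
add column weight_plus_10 = t['weight'] + 10:
    sku  weight warehouse  weight_plus_10
0  B102      44        W4              54
2  B102      36        W1              46
4  B202      28        W2              38
6  B102      24        W3              34
7  B202      43        W3              53
8  C101      21        W3              31
add column sum2 = t['weight_plus_10'] + t['weight']:
    sku  weight warehouse  weight_plus_10  sum2
0  B102      44        W4              54    98
2  B102      36        W1              46    82
4  B202      28        W2              38    66
6  B102      24        W3              34    58
7  B202      43        W3              53    96
8  C101      21        W3              31    52
The value at position 2, column 'sum2' is 66.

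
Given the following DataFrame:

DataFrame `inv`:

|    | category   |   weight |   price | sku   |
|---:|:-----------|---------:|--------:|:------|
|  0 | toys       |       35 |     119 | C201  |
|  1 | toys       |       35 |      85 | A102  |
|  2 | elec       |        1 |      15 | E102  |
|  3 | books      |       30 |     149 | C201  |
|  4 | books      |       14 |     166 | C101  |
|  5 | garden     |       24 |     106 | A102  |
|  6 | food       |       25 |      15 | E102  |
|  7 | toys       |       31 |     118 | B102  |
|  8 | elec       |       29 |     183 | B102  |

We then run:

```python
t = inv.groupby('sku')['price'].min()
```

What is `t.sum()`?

group by sku, min of price:
sku
A102     85
B102    118
C101    166
C201    119
E102     15
Name: price, dtype: int64
The sum of the resulting series is 503.

503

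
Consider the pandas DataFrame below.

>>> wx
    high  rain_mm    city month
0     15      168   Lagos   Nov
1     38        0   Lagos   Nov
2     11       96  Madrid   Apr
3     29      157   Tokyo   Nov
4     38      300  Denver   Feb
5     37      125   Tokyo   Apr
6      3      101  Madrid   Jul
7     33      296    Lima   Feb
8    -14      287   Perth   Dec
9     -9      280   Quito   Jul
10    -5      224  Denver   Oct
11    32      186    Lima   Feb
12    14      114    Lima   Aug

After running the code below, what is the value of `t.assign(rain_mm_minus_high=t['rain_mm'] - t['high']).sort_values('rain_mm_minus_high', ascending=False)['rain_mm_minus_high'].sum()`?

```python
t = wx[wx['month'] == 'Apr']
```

filter rows where month == 'Apr':
   high  rain_mm    city month
2    11       96  Madrid   Apr
5    37      125   Tokyo   Apr
add column rain_mm_minus_high = t['rain_mm'] - t['high']:
   high  rain_mm    city month  rain_mm_minus_high
2    11       96  Madrid   Apr                  85
5    37      125   Tokyo   Apr                  88
sort by rain_mm_minus_high descending:
   high  rain_mm    city month  rain_mm_minus_high
5    37      125   Tokyo   Apr                  88
2    11       96  Madrid   Apr                  85
The sum of column 'rain_mm_minus_high' is 173.

173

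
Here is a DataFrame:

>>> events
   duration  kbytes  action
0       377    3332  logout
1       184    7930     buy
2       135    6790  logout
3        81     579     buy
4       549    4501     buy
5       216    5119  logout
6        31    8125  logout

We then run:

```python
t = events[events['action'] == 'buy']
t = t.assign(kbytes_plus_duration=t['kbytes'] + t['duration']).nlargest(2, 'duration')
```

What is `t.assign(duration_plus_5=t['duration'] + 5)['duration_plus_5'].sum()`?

filter rows where action == 'buy':
   duration  kbytes action
1       184    7930    buy
3        81     579    buy
4       549    4501    buy
add column kbytes_plus_duration = t['kbytes'] + t['duration']:
   duration  kbytes action  kbytes_plus_duration
1       184    7930    buy                  8114
3        81     579    buy                   660
4       549    4501    buy                  5050
take 2 rows with largest duration:
   duration  kbytes action  kbytes_plus_duration
4       549    4501    buy                  5050
1       184    7930    buy                  8114
add column duration_plus_5 = t['duration'] + 5:
   duration  kbytes action  kbytes_plus_duration  duration_plus_5
4       549    4501    buy                  5050              554
1       184    7930    buy                  8114              189
sum of column 'duration_plus_5' → 743

743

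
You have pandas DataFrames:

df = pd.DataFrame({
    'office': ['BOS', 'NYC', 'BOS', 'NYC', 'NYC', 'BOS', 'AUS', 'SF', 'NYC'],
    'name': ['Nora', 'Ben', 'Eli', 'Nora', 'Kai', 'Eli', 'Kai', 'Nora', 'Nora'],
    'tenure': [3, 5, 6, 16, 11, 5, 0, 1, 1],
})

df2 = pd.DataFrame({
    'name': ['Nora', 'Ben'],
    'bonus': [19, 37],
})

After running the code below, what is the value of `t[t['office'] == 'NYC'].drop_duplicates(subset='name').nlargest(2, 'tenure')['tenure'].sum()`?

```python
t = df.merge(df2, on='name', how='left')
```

27

merge on 'name' (how='left') → 9 rows:
  office  name  tenure  bonus
0    BOS  Nora       3   19.0
1    NYC   Ben       5   37.0
2    BOS   Eli       6    NaN
3    NYC  Nora      16   19.0
4    NYC   Kai      11    NaN
5    BOS   Eli       5    NaN
6    AUS   Kai       0    NaN
7     SF  Nora       1   19.0
8    NYC  Nora       1   19.0
filter rows where office == 'NYC':
  office  name  tenure  bonus
1    NYC   Ben       5   37.0
3    NYC  Nora      16   19.0
4    NYC   Kai      11    NaN
8    NYC  Nora       1   19.0
drop duplicate name (keep=first):
  office  name  tenure  bonus
1    NYC   Ben       5   37.0
3    NYC  Nora      16   19.0
4    NYC   Kai      11    NaN
take 2 rows with largest tenure:
  office  name  tenure  bonus
3    NYC  Nora      16   19.0
4    NYC   Kai      11    NaN
sum of column 'tenure' → 27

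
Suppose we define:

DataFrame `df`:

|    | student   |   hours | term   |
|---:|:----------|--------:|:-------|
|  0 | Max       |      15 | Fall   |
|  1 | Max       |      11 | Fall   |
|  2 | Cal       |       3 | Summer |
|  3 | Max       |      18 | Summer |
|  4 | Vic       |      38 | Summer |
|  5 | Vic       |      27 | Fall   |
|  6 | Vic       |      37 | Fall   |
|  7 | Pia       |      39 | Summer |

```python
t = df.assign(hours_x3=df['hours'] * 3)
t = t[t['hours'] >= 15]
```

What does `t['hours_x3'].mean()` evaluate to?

87.0

add column hours_x3 = df['hours'] * 3:
  student  hours    term  hours_x3
0     Max     15    Fall        45
1     Max     11    Fall        33
2     Cal      3  Summer         9
3     Max     18  Summer        54
4     Vic     38  Summer       114
5     Vic     27    Fall        81
6     Vic     37    Fall       111
7     Pia     39  Summer       117
filter rows where hours >= 15:
  student  hours    term  hours_x3
0     Max     15    Fall        45
3     Max     18  Summer        54
4     Vic     38  Summer       114
5     Vic     27    Fall        81
6     Vic     37    Fall       111
7     Pia     39  Summer       117
Reading off the mean of column 'hours_x3', we get 87.0.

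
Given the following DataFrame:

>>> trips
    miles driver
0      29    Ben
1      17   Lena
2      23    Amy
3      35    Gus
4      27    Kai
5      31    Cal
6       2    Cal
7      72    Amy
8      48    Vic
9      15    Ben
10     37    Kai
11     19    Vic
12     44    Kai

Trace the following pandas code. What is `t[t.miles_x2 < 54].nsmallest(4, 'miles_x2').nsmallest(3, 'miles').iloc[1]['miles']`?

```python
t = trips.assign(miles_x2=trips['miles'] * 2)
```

add column miles_x2 = trips['miles'] * 2:
    miles driver  miles_x2
0      29    Ben        58
1      17   Lena        34
2      23    Amy        46
3      35    Gus        70
4      27    Kai        54
5      31    Cal        62
6       2    Cal         4
7      72    Amy       144
8      48    Vic        96
9      15    Ben        30
10     37    Kai        74
11     19    Vic        38
12     44    Kai        88
filter rows where miles_x2 < 54:
    miles driver  miles_x2
1      17   Lena        34
2      23    Amy        46
6       2    Cal         4
9      15    Ben        30
11     19    Vic        38
take 4 rows with smallest miles_x2:
    miles driver  miles_x2
6       2    Cal         4
9      15    Ben        30
1      17   Lena        34
11     19    Vic        38
take 3 rows with smallest miles:
   miles driver  miles_x2
6      2    Cal         4
9     15    Ben        30
1     17   Lena        34
Finally, value at position 1, column 'miles' = 15.

15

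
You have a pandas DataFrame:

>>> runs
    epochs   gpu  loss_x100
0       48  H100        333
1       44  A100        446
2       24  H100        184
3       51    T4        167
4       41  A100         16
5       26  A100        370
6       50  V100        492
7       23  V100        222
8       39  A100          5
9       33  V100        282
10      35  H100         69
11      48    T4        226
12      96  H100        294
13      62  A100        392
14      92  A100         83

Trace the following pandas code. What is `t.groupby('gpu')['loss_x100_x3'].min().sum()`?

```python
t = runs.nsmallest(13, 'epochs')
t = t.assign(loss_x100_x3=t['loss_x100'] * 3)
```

1389

take 13 rows with smallest epochs:
    epochs   gpu  loss_x100
7       23  V100        222
2       24  H100        184
5       26  A100        370
9       33  V100        282
10      35  H100         69
8       39  A100          5
4       41  A100         16
1       44  A100        446
0       48  H100        333
11      48    T4        226
6       50  V100        492
3       51    T4        167
13      62  A100        392
add column loss_x100_x3 = t['loss_x100'] * 3:
    epochs   gpu  loss_x100  loss_x100_x3
7       23  V100        222           666
2       24  H100        184           552
5       26  A100        370          1110
9       33  V100        282           846
10      35  H100         69           207
8       39  A100          5            15
4       41  A100         16            48
1       44  A100        446          1338
0       48  H100        333           999
11      48    T4        226           678
6       50  V100        492          1476
3       51    T4        167           501
13      62  A100        392          1176
group by gpu, min of loss_x100_x3:
gpu
A100     15
H100    207
T4      501
V100    666
Name: loss_x100_x3, dtype: int64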